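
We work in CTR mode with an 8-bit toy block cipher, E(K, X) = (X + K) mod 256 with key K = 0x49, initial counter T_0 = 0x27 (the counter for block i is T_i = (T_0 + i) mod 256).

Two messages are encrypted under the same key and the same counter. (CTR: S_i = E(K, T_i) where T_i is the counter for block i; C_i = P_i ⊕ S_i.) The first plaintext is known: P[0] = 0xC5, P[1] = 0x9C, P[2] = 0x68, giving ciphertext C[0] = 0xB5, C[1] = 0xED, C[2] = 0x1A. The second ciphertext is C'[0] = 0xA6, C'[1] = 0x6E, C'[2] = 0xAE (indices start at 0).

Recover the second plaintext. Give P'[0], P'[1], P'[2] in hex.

In CTR with a reused counter, both messages share the same keystream S_i, so C_i ⊕ C'_i = P_i ⊕ P'_i and thus P'_i = P_i ⊕ C_i ⊕ C'_i.
P'[0]: 0xC5 ⊕ 0xB5 ⊕ 0xA6 = 0xD6.
P'[1]: 0x9C ⊕ 0xED ⊕ 0x6E = 0x1F.
P'[2]: 0x68 ⊕ 0x1A ⊕ 0xAE = 0xDC.

P'[0] = 0xD6, P'[1] = 0x1F, P'[2] = 0xDC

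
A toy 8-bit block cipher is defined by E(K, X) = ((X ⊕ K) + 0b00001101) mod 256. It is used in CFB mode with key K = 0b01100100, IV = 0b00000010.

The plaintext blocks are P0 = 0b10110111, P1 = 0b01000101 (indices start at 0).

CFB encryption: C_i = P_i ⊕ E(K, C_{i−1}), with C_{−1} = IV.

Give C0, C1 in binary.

C0 = 0b11000100, C1 = 0b11101000

C0: E(K, 0b00000010) = 0b01110011; 0b10110111 ⊕ 0b01110011 = 0b11000100.
C1: E(K, 0b11000100) = 0b10101101; 0b01000101 ⊕ 0b10101101 = 0b11101000.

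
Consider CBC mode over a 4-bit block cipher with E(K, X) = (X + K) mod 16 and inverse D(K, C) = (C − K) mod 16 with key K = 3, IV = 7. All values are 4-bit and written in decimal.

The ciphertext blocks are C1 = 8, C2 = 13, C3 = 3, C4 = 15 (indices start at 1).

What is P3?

CBC decryption: P_i = D(K, C_i) ⊕ C_{i−1}, with C_{0} = IV.
P3: D(K, 3) = 0; 0 ⊕ 13 = 13.

P3 = 13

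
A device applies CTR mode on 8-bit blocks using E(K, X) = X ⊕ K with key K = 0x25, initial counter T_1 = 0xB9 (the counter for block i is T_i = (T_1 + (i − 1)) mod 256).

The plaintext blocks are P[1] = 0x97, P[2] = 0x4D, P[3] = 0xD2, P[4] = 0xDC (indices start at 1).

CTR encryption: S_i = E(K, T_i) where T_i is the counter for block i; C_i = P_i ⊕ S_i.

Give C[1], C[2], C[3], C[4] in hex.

C[1] = 0x0B, C[2] = 0xD2, C[3] = 0x4C, C[4] = 0x45

C[1]: T = 0xB9, S = E(K, T) = 0x9C; 0x97 ⊕ 0x9C = 0x0B.
C[2]: T = 0xBA, S = E(K, T) = 0x9F; 0x4D ⊕ 0x9F = 0xD2.
C[3]: T = 0xBB, S = E(K, T) = 0x9E; 0xD2 ⊕ 0x9E = 0x4C.
C[4]: T = 0xBC, S = E(K, T) = 0x99; 0xDC ⊕ 0x99 = 0x45.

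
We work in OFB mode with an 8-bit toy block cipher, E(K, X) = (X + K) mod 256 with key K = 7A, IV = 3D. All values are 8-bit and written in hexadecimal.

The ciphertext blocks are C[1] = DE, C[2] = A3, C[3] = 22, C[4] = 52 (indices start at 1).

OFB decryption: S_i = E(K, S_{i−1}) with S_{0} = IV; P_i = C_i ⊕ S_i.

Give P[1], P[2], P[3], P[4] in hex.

P[1] = 69, P[2] = 92, P[3] = 89, P[4] = 77

P[1]: S = E(K, 3D) = B7; DE ⊕ B7 = 69.
P[2]: S = E(K, B7) = 31; A3 ⊕ 31 = 92.
P[3]: S = E(K, 31) = AB; 22 ⊕ AB = 89.
P[4]: S = E(K, AB) = 25; 52 ⊕ 25 = 77.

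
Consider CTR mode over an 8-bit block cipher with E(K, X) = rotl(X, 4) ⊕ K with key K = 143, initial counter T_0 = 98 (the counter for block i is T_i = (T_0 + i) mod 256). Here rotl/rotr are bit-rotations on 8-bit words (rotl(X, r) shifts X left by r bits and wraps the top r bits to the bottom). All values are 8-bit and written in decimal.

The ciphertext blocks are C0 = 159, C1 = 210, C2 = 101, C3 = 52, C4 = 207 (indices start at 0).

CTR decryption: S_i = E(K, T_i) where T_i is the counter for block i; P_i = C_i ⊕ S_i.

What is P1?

P1: T = 99, S = E(K, T) = 185; 210 ⊕ 185 = 107.

P1 = 107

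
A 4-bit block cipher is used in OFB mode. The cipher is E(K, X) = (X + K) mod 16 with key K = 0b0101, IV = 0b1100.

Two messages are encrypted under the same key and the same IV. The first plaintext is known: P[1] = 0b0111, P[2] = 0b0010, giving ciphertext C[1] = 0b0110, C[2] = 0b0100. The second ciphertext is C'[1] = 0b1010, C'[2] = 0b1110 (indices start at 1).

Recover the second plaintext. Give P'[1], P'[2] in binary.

P'[1] = 0b1011, P'[2] = 0b1000

In OFB with a reused IV, both messages share the same keystream S_i, so C_i ⊕ C'_i = P_i ⊕ P'_i and thus P'_i = P_i ⊕ C_i ⊕ C'_i.
P'[1]: 0b0111 ⊕ 0b0110 ⊕ 0b1010 = 0b1011.
P'[2]: 0b0010 ⊕ 0b0100 ⊕ 0b1110 = 0b1000.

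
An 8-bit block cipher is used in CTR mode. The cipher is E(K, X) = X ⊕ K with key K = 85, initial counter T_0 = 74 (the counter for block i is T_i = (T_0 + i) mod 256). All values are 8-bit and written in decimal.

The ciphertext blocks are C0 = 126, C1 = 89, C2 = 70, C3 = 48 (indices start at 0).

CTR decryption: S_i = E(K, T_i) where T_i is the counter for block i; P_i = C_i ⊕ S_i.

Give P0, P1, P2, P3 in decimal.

P0: T = 74, S = E(K, T) = 31; 126 ⊕ 31 = 97.
P1: T = 75, S = E(K, T) = 30; 89 ⊕ 30 = 71.
P2: T = 76, S = E(K, T) = 25; 70 ⊕ 25 = 95.
P3: T = 77, S = E(K, T) = 24; 48 ⊕ 24 = 40.

P0 = 97, P1 = 71, P2 = 95, P3 = 40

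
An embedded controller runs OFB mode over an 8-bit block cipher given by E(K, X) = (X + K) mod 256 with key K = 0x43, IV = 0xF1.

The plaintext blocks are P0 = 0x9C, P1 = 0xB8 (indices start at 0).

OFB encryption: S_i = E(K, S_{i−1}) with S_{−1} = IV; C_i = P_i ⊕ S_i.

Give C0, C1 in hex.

C0: S = E(K, 0xF1) = 0x34; 0x9C ⊕ 0x34 = 0xA8.
C1: S = E(K, 0x34) = 0x77; 0xB8 ⊕ 0x77 = 0xCF.

C0 = 0xA8, C1 = 0xCF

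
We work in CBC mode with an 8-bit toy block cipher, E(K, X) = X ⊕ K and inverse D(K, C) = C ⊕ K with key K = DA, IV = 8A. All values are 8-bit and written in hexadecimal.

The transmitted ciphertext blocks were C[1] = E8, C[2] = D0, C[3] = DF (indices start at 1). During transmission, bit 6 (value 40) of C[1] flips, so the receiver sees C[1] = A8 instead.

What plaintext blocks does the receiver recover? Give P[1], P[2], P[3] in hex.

CBC decryption: P_i = D(K, C_i) ⊕ C_{i−1}, with C_{0} = IV.
Only C[1] changed, to A8. In CBC, a change in C_i garbles P_i and flips the same bit in P_{i+1}. Decrypting the received ciphertext:
P[1]: D(K, A8) = 72; 72 ⊕ 8A = F8.
P[2]: D(K, D0) = 0A; 0A ⊕ A8 = A2.
P[3]: D(K, DF) = 05; 05 ⊕ D0 = D5.
Blocks that differ from the original plaintext: P[1], P[2].

P[1] = F8, P[2] = A2, P[3] = D5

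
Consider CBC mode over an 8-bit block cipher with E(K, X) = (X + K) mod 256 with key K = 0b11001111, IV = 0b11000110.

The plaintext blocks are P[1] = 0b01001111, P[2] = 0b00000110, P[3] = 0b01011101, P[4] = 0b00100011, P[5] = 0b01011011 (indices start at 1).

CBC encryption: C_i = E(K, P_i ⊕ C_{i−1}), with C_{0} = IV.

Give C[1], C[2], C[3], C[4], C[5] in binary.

C[1] = 0b01011000, C[2] = 0b00101101, C[3] = 0b00111111, C[4] = 0b11101011, C[5] = 0b01111111

C[1]: P[1] ⊕ 0b11000110 = 0b10001001; E(K, 0b10001001) = 0b01011000.
C[2]: P[2] ⊕ 0b01011000 = 0b01011110; E(K, 0b01011110) = 0b00101101.
C[3]: P[3] ⊕ 0b00101101 = 0b01110000; E(K, 0b01110000) = 0b00111111.
C[4]: P[4] ⊕ 0b00111111 = 0b00011100; E(K, 0b00011100) = 0b11101011.
C[5]: P[5] ⊕ 0b11101011 = 0b10110000; E(K, 0b10110000) = 0b01111111.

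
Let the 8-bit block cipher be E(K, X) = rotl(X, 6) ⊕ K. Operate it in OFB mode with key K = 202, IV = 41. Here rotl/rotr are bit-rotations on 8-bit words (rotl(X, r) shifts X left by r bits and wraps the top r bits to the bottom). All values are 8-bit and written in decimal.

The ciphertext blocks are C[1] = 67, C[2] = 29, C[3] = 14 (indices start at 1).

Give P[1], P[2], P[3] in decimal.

P[1] = 195, P[2] = 247, P[3] = 126

OFB decryption: S_i = E(K, S_{i−1}) with S_{0} = IV; P_i = C_i ⊕ S_i.
P[1]: S = E(K, 41) = 128; 67 ⊕ 128 = 195.
P[2]: S = E(K, 128) = 234; 29 ⊕ 234 = 247.
P[3]: S = E(K, 234) = 112; 14 ⊕ 112 = 126.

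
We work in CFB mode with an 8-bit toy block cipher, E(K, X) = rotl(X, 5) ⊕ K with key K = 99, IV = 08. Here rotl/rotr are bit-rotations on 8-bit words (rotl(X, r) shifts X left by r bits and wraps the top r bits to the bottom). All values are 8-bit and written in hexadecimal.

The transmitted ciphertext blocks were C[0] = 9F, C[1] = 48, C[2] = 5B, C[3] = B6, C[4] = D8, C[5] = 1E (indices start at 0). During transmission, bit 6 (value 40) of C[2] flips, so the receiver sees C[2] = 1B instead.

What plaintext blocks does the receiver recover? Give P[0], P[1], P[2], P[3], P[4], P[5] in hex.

CFB decryption: P_i = C_i ⊕ E(K, C_{i−1}), with C_{−1} = IV.
Only C[2] changed, to 1B. In CFB, a change in C_i flips the same bit in P_i and garbles P_{i+1}. Decrypting the received ciphertext:
P[0]: E(K, 08) = 98; 9F ⊕ 98 = 07.
P[1]: E(K, 9F) = 6A; 48 ⊕ 6A = 22.
P[2]: E(K, 48) = 90; 1B ⊕ 90 = 8B.
P[3]: E(K, 1B) = FA; B6 ⊕ FA = 4C.
P[4]: E(K, B6) = 4F; D8 ⊕ 4F = 97.
P[5]: E(K, D8) = 82; 1E ⊕ 82 = 9C.
Blocks that differ from the original plaintext: P[2], P[3].

P[0] = 07, P[1] = 22, P[2] = 8B, P[3] = 4C, P[4] = 97, P[5] = 9C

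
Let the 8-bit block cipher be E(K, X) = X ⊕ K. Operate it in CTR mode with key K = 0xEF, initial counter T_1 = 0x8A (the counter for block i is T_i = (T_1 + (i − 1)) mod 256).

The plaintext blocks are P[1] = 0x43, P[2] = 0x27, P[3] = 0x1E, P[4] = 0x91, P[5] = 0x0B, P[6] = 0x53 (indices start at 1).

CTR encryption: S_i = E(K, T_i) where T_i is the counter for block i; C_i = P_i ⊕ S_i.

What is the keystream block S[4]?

C[1]: T = 0x8A, S = E(K, T) = 0x65; 0x43 ⊕ 0x65 = 0x26.
C[2]: T = 0x8B, S = E(K, T) = 0x64; 0x27 ⊕ 0x64 = 0x43.
C[3]: T = 0x8C, S = E(K, T) = 0x63; 0x1E ⊕ 0x63 = 0x7D.
C[4]: T = 0x8D, S = E(K, T) = 0x62; 0x91 ⊕ 0x62 = 0xF3.
So S[4] = 0x62.

0x62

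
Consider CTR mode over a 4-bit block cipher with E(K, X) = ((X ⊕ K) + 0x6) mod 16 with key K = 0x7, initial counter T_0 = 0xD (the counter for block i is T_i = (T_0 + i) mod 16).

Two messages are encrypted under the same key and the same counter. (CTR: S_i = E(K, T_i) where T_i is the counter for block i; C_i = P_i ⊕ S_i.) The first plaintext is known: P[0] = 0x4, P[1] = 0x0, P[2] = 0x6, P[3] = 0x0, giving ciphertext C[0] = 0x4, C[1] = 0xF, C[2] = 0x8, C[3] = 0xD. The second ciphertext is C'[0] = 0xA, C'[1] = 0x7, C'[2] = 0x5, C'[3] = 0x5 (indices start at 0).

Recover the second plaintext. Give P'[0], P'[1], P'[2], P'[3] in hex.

In CTR with a reused counter, both messages share the same keystream S_i, so C_i ⊕ C'_i = P_i ⊕ P'_i and thus P'_i = P_i ⊕ C_i ⊕ C'_i.
P'[0]: 0x4 ⊕ 0x4 ⊕ 0xA = 0xA.
P'[1]: 0x0 ⊕ 0xF ⊕ 0x7 = 0x8.
P'[2]: 0x6 ⊕ 0x8 ⊕ 0x5 = 0xB.
P'[3]: 0x0 ⊕ 0xD ⊕ 0x5 = 0x8.

P'[0] = 0xA, P'[1] = 0x8, P'[2] = 0xB, P'[3] = 0x8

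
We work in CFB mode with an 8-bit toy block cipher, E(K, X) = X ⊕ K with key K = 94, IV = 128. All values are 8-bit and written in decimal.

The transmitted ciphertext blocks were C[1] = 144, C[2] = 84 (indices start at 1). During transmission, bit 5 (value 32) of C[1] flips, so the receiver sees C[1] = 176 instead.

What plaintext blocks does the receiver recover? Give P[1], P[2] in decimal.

P[1] = 110, P[2] = 186

CFB decryption: P_i = C_i ⊕ E(K, C_{i−1}), with C_{0} = IV.
Only C[1] changed, to 176. In CFB, a change in C_i flips the same bit in P_i and garbles P_{i+1}. Decrypting the received ciphertext:
P[1]: E(K, 128) = 222; 176 ⊕ 222 = 110.
P[2]: E(K, 176) = 238; 84 ⊕ 238 = 186.
Blocks that differ from the original plaintext: P[1], P[2].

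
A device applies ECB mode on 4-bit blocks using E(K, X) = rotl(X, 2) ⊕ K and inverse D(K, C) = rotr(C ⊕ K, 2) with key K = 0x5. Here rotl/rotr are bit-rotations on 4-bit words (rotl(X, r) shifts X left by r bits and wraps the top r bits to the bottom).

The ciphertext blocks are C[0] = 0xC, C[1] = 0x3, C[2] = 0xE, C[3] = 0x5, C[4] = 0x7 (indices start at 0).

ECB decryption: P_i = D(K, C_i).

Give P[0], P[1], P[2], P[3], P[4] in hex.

P[0] = 0x6, P[1] = 0x9, P[2] = 0xE, P[3] = 0x0, P[4] = 0x8

P[0]: D(K, 0xC) = 0x6.
P[1]: D(K, 0x3) = 0x9.
P[2]: D(K, 0xE) = 0xE.
P[3]: D(K, 0x5) = 0x0.
P[4]: D(K, 0x7) = 0x8.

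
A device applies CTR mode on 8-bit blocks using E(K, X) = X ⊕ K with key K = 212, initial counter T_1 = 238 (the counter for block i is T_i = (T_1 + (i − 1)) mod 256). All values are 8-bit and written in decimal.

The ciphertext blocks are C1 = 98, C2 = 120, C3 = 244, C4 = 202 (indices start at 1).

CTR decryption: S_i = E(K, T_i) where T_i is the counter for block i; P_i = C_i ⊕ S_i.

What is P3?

P3: T = 240, S = E(K, T) = 36; 244 ⊕ 36 = 208.

P3 = 208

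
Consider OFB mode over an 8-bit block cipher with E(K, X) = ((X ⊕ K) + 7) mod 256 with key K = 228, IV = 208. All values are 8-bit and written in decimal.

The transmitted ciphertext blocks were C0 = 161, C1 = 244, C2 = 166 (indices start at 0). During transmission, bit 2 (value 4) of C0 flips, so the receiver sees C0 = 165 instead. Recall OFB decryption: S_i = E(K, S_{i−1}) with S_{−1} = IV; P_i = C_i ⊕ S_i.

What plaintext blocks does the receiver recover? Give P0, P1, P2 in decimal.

Only C0 changed, to 165. In OFB, a change in C_i flips the same bit in P_i only; the keystream is unaffected. Decrypting the received ciphertext:
P0: S = E(K, 208) = 59; 165 ⊕ 59 = 158.
P1: S = E(K, 59) = 230; 244 ⊕ 230 = 18.
P2: S = E(K, 230) = 9; 166 ⊕ 9 = 175.
Blocks that differ from the original plaintext: P0.

P0 = 158, P1 = 18, P2 = 175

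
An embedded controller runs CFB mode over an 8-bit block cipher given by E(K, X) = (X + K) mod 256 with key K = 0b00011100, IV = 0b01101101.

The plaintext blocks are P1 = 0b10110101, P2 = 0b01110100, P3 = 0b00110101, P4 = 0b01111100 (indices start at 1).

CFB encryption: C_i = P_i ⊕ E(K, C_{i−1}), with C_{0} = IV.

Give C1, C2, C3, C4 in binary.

C1 = 0b00111100, C2 = 0b00101100, C3 = 0b01111101, C4 = 0b11100101

C1: E(K, 0b01101101) = 0b10001001; 0b10110101 ⊕ 0b10001001 = 0b00111100.
C2: E(K, 0b00111100) = 0b01011000; 0b01110100 ⊕ 0b01011000 = 0b00101100.
C3: E(K, 0b00101100) = 0b01001000; 0b00110101 ⊕ 0b01001000 = 0b01111101.
C4: E(K, 0b01111101) = 0b10011001; 0b01111100 ⊕ 0b10011001 = 0b11100101.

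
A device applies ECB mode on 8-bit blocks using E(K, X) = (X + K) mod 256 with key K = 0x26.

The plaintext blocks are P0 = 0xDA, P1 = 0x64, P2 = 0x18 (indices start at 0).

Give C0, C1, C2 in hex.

C0 = 0x00, C1 = 0x8A, C2 = 0x3E

ECB encryption: C_i = E(K, P_i).
C0: E(K, 0xDA) = 0x00.
C1: E(K, 0x64) = 0x8A.
C2: E(K, 0x18) = 0x3E.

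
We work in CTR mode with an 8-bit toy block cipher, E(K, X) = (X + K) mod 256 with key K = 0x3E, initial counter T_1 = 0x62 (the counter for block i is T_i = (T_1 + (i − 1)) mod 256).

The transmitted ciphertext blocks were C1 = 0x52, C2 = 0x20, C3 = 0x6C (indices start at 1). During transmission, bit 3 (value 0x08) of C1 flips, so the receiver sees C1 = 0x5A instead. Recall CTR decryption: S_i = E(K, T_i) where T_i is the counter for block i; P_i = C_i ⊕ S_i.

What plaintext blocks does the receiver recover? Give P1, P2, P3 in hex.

P1 = 0xFA, P2 = 0x81, P3 = 0xCE

Only C1 changed, to 0x5A. In CTR, a change in C_i flips the same bit in P_i only; the keystream is unaffected. Decrypting the received ciphertext:
P1: T = 0x62, S = E(K, T) = 0xA0; 0x5A ⊕ 0xA0 = 0xFA.
P2: T = 0x63, S = E(K, T) = 0xA1; 0x20 ⊕ 0xA1 = 0x81.
P3: T = 0x64, S = E(K, T) = 0xA2; 0x6C ⊕ 0xA2 = 0xCE.
Blocks that differ from the original plaintext: P1.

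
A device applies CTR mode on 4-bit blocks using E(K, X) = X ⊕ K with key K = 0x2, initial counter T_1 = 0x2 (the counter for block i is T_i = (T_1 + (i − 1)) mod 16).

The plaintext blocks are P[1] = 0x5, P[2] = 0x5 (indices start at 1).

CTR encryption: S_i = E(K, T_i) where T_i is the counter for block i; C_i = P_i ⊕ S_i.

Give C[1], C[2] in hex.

C[1] = 0x5, C[2] = 0x4

C[1]: T = 0x2, S = E(K, T) = 0x0; 0x5 ⊕ 0x0 = 0x5.
C[2]: T = 0x3, S = E(K, T) = 0x1; 0x5 ⊕ 0x1 = 0x4.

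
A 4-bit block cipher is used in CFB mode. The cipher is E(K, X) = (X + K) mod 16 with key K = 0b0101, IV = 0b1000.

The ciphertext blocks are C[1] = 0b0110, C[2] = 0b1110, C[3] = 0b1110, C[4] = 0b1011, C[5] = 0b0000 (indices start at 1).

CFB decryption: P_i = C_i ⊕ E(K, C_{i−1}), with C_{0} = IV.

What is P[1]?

P[1]: E(K, 0b1000) = 0b1101; 0b0110 ⊕ 0b1101 = 0b1011.

P[1] = 0b1011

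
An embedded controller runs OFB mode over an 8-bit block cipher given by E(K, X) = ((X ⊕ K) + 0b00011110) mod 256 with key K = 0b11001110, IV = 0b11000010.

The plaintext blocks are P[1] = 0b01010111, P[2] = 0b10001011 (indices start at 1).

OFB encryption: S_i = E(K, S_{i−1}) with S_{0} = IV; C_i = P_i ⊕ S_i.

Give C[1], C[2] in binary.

C[1] = 0b01111101, C[2] = 0b10001001

C[1]: S = E(K, 0b11000010) = 0b00101010; 0b01010111 ⊕ 0b00101010 = 0b01111101.
C[2]: S = E(K, 0b00101010) = 0b00000010; 0b10001011 ⊕ 0b00000010 = 0b10001001.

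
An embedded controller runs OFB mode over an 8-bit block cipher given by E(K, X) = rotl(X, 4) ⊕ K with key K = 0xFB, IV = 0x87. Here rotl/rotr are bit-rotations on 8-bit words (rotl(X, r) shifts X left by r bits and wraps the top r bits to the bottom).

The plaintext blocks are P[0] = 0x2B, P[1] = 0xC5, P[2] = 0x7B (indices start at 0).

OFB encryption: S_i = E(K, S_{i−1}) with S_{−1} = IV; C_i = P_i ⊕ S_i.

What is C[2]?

C[0]: S = E(K, 0x87) = 0x83; 0x2B ⊕ 0x83 = 0xA8.
C[1]: S = E(K, 0x83) = 0xC3; 0xC5 ⊕ 0xC3 = 0x06.
C[2]: S = E(K, 0xC3) = 0xC7; 0x7B ⊕ 0xC7 = 0xBC.

C[2] = 0xBC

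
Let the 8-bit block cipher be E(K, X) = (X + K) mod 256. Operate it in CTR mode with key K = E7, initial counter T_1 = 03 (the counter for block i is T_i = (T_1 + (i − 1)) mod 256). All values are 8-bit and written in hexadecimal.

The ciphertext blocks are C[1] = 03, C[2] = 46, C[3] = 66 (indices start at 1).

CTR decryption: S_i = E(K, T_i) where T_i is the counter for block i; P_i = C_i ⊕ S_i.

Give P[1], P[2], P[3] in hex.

P[1]: T = 03, S = E(K, T) = EA; 03 ⊕ EA = E9.
P[2]: T = 04, S = E(K, T) = EB; 46 ⊕ EB = AD.
P[3]: T = 05, S = E(K, T) = EC; 66 ⊕ EC = 8A.

P[1] = E9, P[2] = AD, P[3] = 8A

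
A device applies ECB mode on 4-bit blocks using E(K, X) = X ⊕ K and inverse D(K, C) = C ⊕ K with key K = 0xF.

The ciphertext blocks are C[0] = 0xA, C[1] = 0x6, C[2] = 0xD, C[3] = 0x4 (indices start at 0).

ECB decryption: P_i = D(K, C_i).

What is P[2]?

P[2]: D(K, 0xD) = 0x2.

P[2] = 0x2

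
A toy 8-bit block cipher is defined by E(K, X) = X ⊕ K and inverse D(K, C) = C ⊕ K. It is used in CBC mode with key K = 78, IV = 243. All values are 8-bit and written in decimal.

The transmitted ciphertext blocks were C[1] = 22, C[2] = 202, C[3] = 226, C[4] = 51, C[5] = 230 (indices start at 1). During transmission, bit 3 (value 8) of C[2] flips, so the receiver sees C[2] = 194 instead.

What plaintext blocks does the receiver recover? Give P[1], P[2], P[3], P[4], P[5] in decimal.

CBC decryption: P_i = D(K, C_i) ⊕ C_{i−1}, with C_{0} = IV.
Only C[2] changed, to 194. In CBC, a change in C_i garbles P_i and flips the same bit in P_{i+1}. Decrypting the received ciphertext:
P[1]: D(K, 22) = 88; 88 ⊕ 243 = 171.
P[2]: D(K, 194) = 140; 140 ⊕ 22 = 154.
P[3]: D(K, 226) = 172; 172 ⊕ 194 = 110.
P[4]: D(K, 51) = 125; 125 ⊕ 226 = 159.
P[5]: D(K, 230) = 168; 168 ⊕ 51 = 155.
Blocks that differ from the original plaintext: P[2], P[3].

P[1] = 171, P[2] = 154, P[3] = 110, P[4] = 159, P[5] = 155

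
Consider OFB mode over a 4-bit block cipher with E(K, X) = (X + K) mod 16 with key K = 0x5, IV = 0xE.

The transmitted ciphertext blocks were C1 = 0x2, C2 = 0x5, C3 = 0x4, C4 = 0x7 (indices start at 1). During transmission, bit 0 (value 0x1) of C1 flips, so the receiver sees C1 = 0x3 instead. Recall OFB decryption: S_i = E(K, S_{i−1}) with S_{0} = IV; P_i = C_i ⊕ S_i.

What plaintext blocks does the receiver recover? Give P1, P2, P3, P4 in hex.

Only C1 changed, to 0x3. In OFB, a change in C_i flips the same bit in P_i only; the keystream is unaffected. Decrypting the received ciphertext:
P1: S = E(K, 0xE) = 0x3; 0x3 ⊕ 0x3 = 0x0.
P2: S = E(K, 0x3) = 0x8; 0x5 ⊕ 0x8 = 0xD.
P3: S = E(K, 0x8) = 0xD; 0x4 ⊕ 0xD = 0x9.
P4: S = E(K, 0xD) = 0x2; 0x7 ⊕ 0x2 = 0x5.
Blocks that differ from the original plaintext: P1.

P1 = 0x0, P2 = 0xD, P3 = 0x9, P4 = 0x5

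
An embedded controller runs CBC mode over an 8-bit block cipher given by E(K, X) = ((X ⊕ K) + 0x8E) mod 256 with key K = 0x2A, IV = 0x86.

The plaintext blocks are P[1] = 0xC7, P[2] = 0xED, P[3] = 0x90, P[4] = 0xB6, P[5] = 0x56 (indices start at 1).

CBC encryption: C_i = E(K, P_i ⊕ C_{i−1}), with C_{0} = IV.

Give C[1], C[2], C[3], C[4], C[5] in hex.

C[1]: P[1] ⊕ 0x86 = 0x41; E(K, 0x41) = 0xF9.
C[2]: P[2] ⊕ 0xF9 = 0x14; E(K, 0x14) = 0xCC.
C[3]: P[3] ⊕ 0xCC = 0x5C; E(K, 0x5C) = 0x04.
C[4]: P[4] ⊕ 0x04 = 0xB2; E(K, 0xB2) = 0x26.
C[5]: P[5] ⊕ 0x26 = 0x70; E(K, 0x70) = 0xE8.

C[1] = 0xF9, C[2] = 0xCC, C[3] = 0x04, C[4] = 0x26, C[5] = 0xE8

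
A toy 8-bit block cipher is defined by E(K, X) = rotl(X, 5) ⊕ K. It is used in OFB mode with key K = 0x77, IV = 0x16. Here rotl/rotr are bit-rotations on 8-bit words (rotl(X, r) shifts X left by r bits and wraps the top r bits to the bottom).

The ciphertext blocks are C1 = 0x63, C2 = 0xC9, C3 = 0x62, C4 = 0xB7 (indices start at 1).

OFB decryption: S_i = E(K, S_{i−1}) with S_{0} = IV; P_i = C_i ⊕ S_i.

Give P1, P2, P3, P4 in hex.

P1 = 0xD6, P2 = 0x08, P3 = 0x2D, P4 = 0x29

P1: S = E(K, 0x16) = 0xB5; 0x63 ⊕ 0xB5 = 0xD6.
P2: S = E(K, 0xB5) = 0xC1; 0xC9 ⊕ 0xC1 = 0x08.
P3: S = E(K, 0xC1) = 0x4F; 0x62 ⊕ 0x4F = 0x2D.
P4: S = E(K, 0x4F) = 0x9E; 0xB7 ⊕ 0x9E = 0x29.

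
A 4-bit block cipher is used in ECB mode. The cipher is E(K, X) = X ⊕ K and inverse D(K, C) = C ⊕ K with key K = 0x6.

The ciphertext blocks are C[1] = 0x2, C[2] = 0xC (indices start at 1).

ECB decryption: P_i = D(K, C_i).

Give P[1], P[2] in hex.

P[1] = 0x4, P[2] = 0xA

P[1]: D(K, 0x2) = 0x4.
P[2]: D(K, 0xC) = 0xA.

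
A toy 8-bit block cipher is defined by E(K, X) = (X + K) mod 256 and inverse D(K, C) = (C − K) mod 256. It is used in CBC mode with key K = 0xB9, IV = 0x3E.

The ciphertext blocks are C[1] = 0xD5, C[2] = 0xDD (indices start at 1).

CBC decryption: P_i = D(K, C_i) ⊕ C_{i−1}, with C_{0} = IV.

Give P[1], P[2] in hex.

P[1] = 0x22, P[2] = 0xF1

P[1]: D(K, 0xD5) = 0x1C; 0x1C ⊕ 0x3E = 0x22.
P[2]: D(K, 0xDD) = 0x24; 0x24 ⊕ 0xD5 = 0xF1.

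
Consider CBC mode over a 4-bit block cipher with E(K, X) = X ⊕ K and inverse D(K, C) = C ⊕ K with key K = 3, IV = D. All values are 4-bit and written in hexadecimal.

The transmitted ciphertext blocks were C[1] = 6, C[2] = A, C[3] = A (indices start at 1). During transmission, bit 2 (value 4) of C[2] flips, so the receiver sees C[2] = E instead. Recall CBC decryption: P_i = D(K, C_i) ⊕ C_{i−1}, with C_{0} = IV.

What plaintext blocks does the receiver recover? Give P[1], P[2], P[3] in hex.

P[1] = 8, P[2] = B, P[3] = 7

Only C[2] changed, to E. In CBC, a change in C_i garbles P_i and flips the same bit in P_{i+1}. Decrypting the received ciphertext:
P[1]: D(K, 6) = 5; 5 ⊕ D = 8.
P[2]: D(K, E) = D; D ⊕ 6 = B.
P[3]: D(K, A) = 9; 9 ⊕ E = 7.
Blocks that differ from the original plaintext: P[2], P[3].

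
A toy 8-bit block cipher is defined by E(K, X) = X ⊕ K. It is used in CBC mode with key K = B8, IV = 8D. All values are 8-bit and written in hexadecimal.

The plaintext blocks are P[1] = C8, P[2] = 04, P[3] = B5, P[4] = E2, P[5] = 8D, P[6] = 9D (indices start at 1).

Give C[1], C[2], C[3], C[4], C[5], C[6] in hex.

C[1] = FD, C[2] = 41, C[3] = 4C, C[4] = 16, C[5] = 23, C[6] = 06

CBC encryption: C_i = E(K, P_i ⊕ C_{i−1}), with C_{0} = IV.
C[1]: P[1] ⊕ 8D = 45; E(K, 45) = FD.
C[2]: P[2] ⊕ FD = F9; E(K, F9) = 41.
C[3]: P[3] ⊕ 41 = F4; E(K, F4) = 4C.
C[4]: P[4] ⊕ 4C = AE; E(K, AE) = 16.
C[5]: P[5] ⊕ 16 = 9B; E(K, 9B) = 23.
C[6]: P[6] ⊕ 23 = BE; E(K, BE) = 06.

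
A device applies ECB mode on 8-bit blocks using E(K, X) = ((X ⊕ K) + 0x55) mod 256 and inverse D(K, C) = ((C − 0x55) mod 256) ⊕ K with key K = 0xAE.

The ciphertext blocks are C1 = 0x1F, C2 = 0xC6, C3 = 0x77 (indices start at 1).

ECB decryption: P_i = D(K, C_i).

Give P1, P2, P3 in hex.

P1 = 0x64, P2 = 0xDF, P3 = 0x8C

P1: D(K, 0x1F) = 0x64.
P2: D(K, 0xC6) = 0xDF.
P3: D(K, 0x77) = 0x8C.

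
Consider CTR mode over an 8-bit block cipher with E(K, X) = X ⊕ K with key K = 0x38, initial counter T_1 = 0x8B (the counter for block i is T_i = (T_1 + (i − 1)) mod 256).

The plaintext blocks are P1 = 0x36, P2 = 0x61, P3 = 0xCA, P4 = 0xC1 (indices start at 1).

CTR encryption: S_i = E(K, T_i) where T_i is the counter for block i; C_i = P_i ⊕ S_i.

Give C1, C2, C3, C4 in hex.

C1 = 0x85, C2 = 0xD5, C3 = 0x7F, C4 = 0x77

C1: T = 0x8B, S = E(K, T) = 0xB3; 0x36 ⊕ 0xB3 = 0x85.
C2: T = 0x8C, S = E(K, T) = 0xB4; 0x61 ⊕ 0xB4 = 0xD5.
C3: T = 0x8D, S = E(K, T) = 0xB5; 0xCA ⊕ 0xB5 = 0x7F.
C4: T = 0x8E, S = E(K, T) = 0xB6; 0xC1 ⊕ 0xB6 = 0x77.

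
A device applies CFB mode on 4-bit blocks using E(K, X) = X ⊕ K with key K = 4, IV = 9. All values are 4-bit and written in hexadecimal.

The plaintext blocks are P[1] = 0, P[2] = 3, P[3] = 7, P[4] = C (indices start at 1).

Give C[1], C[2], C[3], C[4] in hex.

CFB encryption: C_i = P_i ⊕ E(K, C_{i−1}), with C_{0} = IV.
C[1]: E(K, 9) = D; 0 ⊕ D = D.
C[2]: E(K, D) = 9; 3 ⊕ 9 = A.
C[3]: E(K, A) = E; 7 ⊕ E = 9.
C[4]: E(K, 9) = D; C ⊕ D = 1.

C[1] = D, C[2] = A, C[3] = 9, C[4] = 1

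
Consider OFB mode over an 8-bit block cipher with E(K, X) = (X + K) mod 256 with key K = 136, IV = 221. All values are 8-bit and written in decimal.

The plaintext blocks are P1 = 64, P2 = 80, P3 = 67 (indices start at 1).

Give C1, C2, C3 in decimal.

C1 = 37, C2 = 189, C3 = 54

OFB encryption: S_i = E(K, S_{i−1}) with S_{0} = IV; C_i = P_i ⊕ S_i.
C1: S = E(K, 221) = 101; 64 ⊕ 101 = 37.
C2: S = E(K, 101) = 237; 80 ⊕ 237 = 189.
C3: S = E(K, 237) = 117; 67 ⊕ 117 = 54.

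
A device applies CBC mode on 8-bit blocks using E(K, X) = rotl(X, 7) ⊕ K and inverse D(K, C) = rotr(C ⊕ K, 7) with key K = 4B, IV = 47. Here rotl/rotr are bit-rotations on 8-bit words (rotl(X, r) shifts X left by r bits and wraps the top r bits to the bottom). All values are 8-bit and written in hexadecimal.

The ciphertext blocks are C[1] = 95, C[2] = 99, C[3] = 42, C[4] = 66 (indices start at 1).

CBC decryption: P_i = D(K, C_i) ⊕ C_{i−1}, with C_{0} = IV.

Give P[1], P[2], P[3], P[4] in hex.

P[1] = FA, P[2] = 30, P[3] = 8B, P[4] = 18

P[1]: D(K, 95) = BD; BD ⊕ 47 = FA.
P[2]: D(K, 99) = A5; A5 ⊕ 95 = 30.
P[3]: D(K, 42) = 12; 12 ⊕ 99 = 8B.
P[4]: D(K, 66) = 5A; 5A ⊕ 42 = 18.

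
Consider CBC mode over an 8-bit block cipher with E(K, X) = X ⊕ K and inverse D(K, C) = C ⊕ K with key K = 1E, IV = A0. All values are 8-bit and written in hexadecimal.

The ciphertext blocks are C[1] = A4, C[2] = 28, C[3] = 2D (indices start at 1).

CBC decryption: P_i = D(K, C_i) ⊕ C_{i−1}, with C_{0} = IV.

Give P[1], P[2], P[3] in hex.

P[1] = 1A, P[2] = 92, P[3] = 1B

P[1]: D(K, A4) = BA; BA ⊕ A0 = 1A.
P[2]: D(K, 28) = 36; 36 ⊕ A4 = 92.
P[3]: D(K, 2D) = 33; 33 ⊕ 28 = 1B.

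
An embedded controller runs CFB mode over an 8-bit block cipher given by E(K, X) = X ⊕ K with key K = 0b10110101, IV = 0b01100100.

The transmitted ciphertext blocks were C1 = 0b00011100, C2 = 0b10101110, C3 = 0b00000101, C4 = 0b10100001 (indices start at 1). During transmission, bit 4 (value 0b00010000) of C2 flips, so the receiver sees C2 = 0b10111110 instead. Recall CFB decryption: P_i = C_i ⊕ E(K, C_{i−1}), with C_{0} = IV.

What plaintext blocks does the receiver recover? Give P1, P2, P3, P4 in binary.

P1 = 0b11001101, P2 = 0b00010111, P3 = 0b00001110, P4 = 0b00010001

Only C2 changed, to 0b10111110. In CFB, a change in C_i flips the same bit in P_i and garbles P_{i+1}. Decrypting the received ciphertext:
P1: E(K, 0b01100100) = 0b11010001; 0b00011100 ⊕ 0b11010001 = 0b11001101.
P2: E(K, 0b00011100) = 0b10101001; 0b10111110 ⊕ 0b10101001 = 0b00010111.
P3: E(K, 0b10111110) = 0b00001011; 0b00000101 ⊕ 0b00001011 = 0b00001110.
P4: E(K, 0b00000101) = 0b10110000; 0b10100001 ⊕ 0b10110000 = 0b00010001.
Blocks that differ from the original plaintext: P2, P3.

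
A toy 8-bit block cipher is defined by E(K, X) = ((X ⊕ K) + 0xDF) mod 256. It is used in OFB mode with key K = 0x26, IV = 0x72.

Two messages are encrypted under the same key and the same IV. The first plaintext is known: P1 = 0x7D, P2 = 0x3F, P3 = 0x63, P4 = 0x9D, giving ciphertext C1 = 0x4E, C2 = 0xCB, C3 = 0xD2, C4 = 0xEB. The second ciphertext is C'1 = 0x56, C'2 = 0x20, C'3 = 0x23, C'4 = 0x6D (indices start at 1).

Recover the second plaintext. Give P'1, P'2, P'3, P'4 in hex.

In OFB with a reused IV, both messages share the same keystream S_i, so C_i ⊕ C'_i = P_i ⊕ P'_i and thus P'_i = P_i ⊕ C_i ⊕ C'_i.
P'1: 0x7D ⊕ 0x4E ⊕ 0x56 = 0x65.
P'2: 0x3F ⊕ 0xCB ⊕ 0x20 = 0xD4.
P'3: 0x63 ⊕ 0xD2 ⊕ 0x23 = 0x92.
P'4: 0x9D ⊕ 0xEB ⊕ 0x6D = 0x1B.

P'1 = 0x65, P'2 = 0xD4, P'3 = 0x92, P'4 = 0x1B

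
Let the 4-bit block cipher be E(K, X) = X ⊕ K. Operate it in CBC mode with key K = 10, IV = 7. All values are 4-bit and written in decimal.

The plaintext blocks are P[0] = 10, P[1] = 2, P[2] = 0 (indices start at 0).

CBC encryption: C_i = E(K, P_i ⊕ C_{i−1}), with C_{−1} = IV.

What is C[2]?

C[0]: P[0] ⊕ 7 = 13; E(K, 13) = 7.
C[1]: P[1] ⊕ 7 = 5; E(K, 5) = 15.
C[2]: P[2] ⊕ 15 = 15; E(K, 15) = 5.

C[2] = 5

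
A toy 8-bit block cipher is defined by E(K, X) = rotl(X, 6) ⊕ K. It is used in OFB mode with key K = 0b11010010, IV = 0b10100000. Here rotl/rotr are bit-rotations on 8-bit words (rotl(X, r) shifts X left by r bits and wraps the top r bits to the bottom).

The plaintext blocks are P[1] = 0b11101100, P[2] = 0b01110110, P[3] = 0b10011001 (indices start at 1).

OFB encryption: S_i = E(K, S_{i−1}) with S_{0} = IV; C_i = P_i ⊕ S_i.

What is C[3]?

C[1]: S = E(K, 0b10100000) = 0b11111010; 0b11101100 ⊕ 0b11111010 = 0b00010110.
C[2]: S = E(K, 0b11111010) = 0b01101100; 0b01110110 ⊕ 0b01101100 = 0b00011010.
C[3]: S = E(K, 0b01101100) = 0b11001001; 0b10011001 ⊕ 0b11001001 = 0b01010000.

C[3] = 0b01010000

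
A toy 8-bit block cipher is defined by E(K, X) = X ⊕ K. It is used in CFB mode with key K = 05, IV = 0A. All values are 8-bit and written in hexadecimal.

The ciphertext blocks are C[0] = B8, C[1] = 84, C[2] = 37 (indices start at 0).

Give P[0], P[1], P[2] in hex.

CFB decryption: P_i = C_i ⊕ E(K, C_{i−1}), with C_{−1} = IV.
P[0]: E(K, 0A) = 0F; B8 ⊕ 0F = B7.
P[1]: E(K, B8) = BD; 84 ⊕ BD = 39.
P[2]: E(K, 84) = 81; 37 ⊕ 81 = B6.

P[0] = B7, P[1] = 39, P[2] = B6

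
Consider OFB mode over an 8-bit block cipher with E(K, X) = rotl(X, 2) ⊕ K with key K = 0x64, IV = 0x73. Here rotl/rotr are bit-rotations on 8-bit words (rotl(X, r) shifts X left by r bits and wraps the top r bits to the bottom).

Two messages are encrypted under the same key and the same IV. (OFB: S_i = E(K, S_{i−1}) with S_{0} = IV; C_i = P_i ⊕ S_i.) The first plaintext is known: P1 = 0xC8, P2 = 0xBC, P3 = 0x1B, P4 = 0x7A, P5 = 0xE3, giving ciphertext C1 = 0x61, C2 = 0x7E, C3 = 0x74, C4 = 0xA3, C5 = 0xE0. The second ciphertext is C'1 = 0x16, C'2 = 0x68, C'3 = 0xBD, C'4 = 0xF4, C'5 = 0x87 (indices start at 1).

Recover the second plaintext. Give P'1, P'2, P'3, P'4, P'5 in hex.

In OFB with a reused IV, both messages share the same keystream S_i, so C_i ⊕ C'_i = P_i ⊕ P'_i and thus P'_i = P_i ⊕ C_i ⊕ C'_i.
P'1: 0xC8 ⊕ 0x61 ⊕ 0x16 = 0xBF.
P'2: 0xBC ⊕ 0x7E ⊕ 0x68 = 0xAA.
P'3: 0x1B ⊕ 0x74 ⊕ 0xBD = 0xD2.
P'4: 0x7A ⊕ 0xA3 ⊕ 0xF4 = 0x2D.
P'5: 0xE3 ⊕ 0xE0 ⊕ 0x87 = 0x84.

P'1 = 0xBF, P'2 = 0xAA, P'3 = 0xD2, P'4 = 0x2D, P'5 = 0x84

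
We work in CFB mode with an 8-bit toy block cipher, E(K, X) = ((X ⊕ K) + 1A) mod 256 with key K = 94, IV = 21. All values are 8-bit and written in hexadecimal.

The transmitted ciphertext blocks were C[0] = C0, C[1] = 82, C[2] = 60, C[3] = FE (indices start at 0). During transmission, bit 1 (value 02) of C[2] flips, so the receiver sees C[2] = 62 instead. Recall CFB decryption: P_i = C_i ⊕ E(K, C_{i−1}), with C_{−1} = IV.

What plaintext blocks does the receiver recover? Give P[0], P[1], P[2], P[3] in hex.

Only C[2] changed, to 62. In CFB, a change in C_i flips the same bit in P_i and garbles P_{i+1}. Decrypting the received ciphertext:
P[0]: E(K, 21) = CF; C0 ⊕ CF = 0F.
P[1]: E(K, C0) = 6E; 82 ⊕ 6E = EC.
P[2]: E(K, 82) = 30; 62 ⊕ 30 = 52.
P[3]: E(K, 62) = 10; FE ⊕ 10 = EE.
Blocks that differ from the original plaintext: P[2], P[3].

P[0] = 0F, P[1] = EC, P[2] = 52, P[3] = EE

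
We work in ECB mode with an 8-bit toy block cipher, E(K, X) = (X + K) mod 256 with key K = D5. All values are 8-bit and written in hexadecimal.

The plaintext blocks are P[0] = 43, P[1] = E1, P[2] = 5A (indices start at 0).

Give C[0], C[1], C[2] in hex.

C[0] = 18, C[1] = B6, C[2] = 2F

ECB encryption: C_i = E(K, P_i).
C[0]: E(K, 43) = 18.
C[1]: E(K, E1) = B6.
C[2]: E(K, 5A) = 2F.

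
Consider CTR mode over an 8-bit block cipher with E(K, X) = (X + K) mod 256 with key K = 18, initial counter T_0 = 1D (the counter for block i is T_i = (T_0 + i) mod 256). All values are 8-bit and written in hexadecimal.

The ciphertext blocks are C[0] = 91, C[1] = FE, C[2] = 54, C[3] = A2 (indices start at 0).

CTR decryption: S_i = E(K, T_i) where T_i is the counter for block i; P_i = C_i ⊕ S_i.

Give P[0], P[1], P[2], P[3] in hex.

P[0] = A4, P[1] = C8, P[2] = 63, P[3] = 9A

P[0]: T = 1D, S = E(K, T) = 35; 91 ⊕ 35 = A4.
P[1]: T = 1E, S = E(K, T) = 36; FE ⊕ 36 = C8.
P[2]: T = 1F, S = E(K, T) = 37; 54 ⊕ 37 = 63.
P[3]: T = 20, S = E(K, T) = 38; A2 ⊕ 38 = 9A.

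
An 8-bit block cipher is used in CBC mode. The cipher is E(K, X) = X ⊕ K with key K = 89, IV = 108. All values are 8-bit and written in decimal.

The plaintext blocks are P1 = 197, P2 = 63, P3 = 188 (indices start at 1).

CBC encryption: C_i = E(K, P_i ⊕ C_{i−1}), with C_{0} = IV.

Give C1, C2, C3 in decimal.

C1 = 240, C2 = 150, C3 = 115

C1: P1 ⊕ 108 = 169; E(K, 169) = 240.
C2: P2 ⊕ 240 = 207; E(K, 207) = 150.
C3: P3 ⊕ 150 = 42; E(K, 42) = 115.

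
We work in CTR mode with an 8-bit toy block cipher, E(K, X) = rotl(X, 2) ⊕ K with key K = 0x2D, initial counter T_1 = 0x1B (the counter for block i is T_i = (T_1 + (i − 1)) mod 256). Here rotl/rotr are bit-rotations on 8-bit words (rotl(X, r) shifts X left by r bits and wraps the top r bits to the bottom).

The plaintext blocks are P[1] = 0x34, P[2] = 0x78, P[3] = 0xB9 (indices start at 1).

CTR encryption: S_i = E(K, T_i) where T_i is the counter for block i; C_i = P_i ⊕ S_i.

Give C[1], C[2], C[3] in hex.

C[1]: T = 0x1B, S = E(K, T) = 0x41; 0x34 ⊕ 0x41 = 0x75.
C[2]: T = 0x1C, S = E(K, T) = 0x5D; 0x78 ⊕ 0x5D = 0x25.
C[3]: T = 0x1D, S = E(K, T) = 0x59; 0xB9 ⊕ 0x59 = 0xE0.

C[1] = 0x75, C[2] = 0x25, C[3] = 0xE0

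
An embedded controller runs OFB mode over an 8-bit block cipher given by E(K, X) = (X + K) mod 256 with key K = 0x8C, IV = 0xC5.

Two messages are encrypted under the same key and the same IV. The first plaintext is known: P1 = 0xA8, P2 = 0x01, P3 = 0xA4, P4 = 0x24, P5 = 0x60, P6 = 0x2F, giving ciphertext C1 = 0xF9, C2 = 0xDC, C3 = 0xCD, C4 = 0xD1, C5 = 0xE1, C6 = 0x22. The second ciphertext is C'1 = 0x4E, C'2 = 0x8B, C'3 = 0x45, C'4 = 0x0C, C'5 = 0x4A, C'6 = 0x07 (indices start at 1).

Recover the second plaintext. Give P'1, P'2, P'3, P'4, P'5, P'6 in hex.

P'1 = 0x1F, P'2 = 0x56, P'3 = 0x2C, P'4 = 0xF9, P'5 = 0xCB, P'6 = 0x0A

In OFB with a reused IV, both messages share the same keystream S_i, so C_i ⊕ C'_i = P_i ⊕ P'_i and thus P'_i = P_i ⊕ C_i ⊕ C'_i.
P'1: 0xA8 ⊕ 0xF9 ⊕ 0x4E = 0x1F.
P'2: 0x01 ⊕ 0xDC ⊕ 0x8B = 0x56.
P'3: 0xA4 ⊕ 0xCD ⊕ 0x45 = 0x2C.
P'4: 0x24 ⊕ 0xD1 ⊕ 0x0C = 0xF9.
P'5: 0x60 ⊕ 0xE1 ⊕ 0x4A = 0xCB.
P'6: 0x2F ⊕ 0x22 ⊕ 0x07 = 0x0A.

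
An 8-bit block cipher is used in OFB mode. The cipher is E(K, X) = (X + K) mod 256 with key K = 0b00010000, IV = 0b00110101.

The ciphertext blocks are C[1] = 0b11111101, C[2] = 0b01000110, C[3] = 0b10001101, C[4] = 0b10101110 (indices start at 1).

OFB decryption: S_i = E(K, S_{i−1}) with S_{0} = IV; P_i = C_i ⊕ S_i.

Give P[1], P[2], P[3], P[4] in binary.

P[1]: S = E(K, 0b00110101) = 0b01000101; 0b11111101 ⊕ 0b01000101 = 0b10111000.
P[2]: S = E(K, 0b01000101) = 0b01010101; 0b01000110 ⊕ 0b01010101 = 0b00010011.
P[3]: S = E(K, 0b01010101) = 0b01100101; 0b10001101 ⊕ 0b01100101 = 0b11101000.
P[4]: S = E(K, 0b01100101) = 0b01110101; 0b10101110 ⊕ 0b01110101 = 0b11011011.

P[1] = 0b10111000, P[2] = 0b00010011, P[3] = 0b11101000, P[4] = 0b11011011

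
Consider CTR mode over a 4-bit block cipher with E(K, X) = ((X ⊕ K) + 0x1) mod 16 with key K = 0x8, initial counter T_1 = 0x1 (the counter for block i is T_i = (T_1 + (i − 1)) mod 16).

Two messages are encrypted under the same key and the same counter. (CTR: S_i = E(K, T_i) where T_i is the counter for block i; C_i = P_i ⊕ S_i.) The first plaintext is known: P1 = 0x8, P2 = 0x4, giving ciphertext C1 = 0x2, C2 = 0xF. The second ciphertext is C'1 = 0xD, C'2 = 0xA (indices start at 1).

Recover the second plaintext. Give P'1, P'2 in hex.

P'1 = 0x7, P'2 = 0x1

In CTR with a reused counter, both messages share the same keystream S_i, so C_i ⊕ C'_i = P_i ⊕ P'_i and thus P'_i = P_i ⊕ C_i ⊕ C'_i.
P'1: 0x8 ⊕ 0x2 ⊕ 0xD = 0x7.
P'2: 0x4 ⊕ 0xF ⊕ 0xA = 0x1.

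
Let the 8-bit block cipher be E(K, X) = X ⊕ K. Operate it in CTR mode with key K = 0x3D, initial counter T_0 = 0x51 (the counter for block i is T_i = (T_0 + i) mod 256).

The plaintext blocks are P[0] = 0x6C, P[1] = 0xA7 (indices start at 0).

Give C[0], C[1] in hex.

CTR encryption: S_i = E(K, T_i) where T_i is the counter for block i; C_i = P_i ⊕ S_i.
C[0]: T = 0x51, S = E(K, T) = 0x6C; 0x6C ⊕ 0x6C = 0x00.
C[1]: T = 0x52, S = E(K, T) = 0x6F; 0xA7 ⊕ 0x6F = 0xC8.

C[0] = 0x00, C[1] = 0xC8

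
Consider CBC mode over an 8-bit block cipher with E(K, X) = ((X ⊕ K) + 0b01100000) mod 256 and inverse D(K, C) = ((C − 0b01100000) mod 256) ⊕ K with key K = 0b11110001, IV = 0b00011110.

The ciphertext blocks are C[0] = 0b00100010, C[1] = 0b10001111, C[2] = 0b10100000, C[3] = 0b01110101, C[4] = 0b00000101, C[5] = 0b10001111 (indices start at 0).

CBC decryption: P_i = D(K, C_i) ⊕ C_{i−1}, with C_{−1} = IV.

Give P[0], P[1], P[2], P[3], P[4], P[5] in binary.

P[0]: D(K, 0b00100010) = 0b00110011; 0b00110011 ⊕ 0b00011110 = 0b00101101.
P[1]: D(K, 0b10001111) = 0b11011110; 0b11011110 ⊕ 0b00100010 = 0b11111100.
P[2]: D(K, 0b10100000) = 0b10110001; 0b10110001 ⊕ 0b10001111 = 0b00111110.
P[3]: D(K, 0b01110101) = 0b11100100; 0b11100100 ⊕ 0b10100000 = 0b01000100.
P[4]: D(K, 0b00000101) = 0b01010100; 0b01010100 ⊕ 0b01110101 = 0b00100001.
P[5]: D(K, 0b10001111) = 0b11011110; 0b11011110 ⊕ 0b00000101 = 0b11011011.

P[0] = 0b00101101, P[1] = 0b11111100, P[2] = 0b00111110, P[3] = 0b01000100, P[4] = 0b00100001, P[5] = 0b11011011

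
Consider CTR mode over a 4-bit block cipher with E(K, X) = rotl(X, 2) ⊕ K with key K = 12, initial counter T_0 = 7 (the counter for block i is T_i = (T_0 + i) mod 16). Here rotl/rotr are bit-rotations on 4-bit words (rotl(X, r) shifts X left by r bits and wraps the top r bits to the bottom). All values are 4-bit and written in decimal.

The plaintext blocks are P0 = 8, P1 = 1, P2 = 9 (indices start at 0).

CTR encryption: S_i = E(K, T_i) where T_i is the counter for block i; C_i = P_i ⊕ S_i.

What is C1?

C0: T = 7, S = E(K, T) = 1; 8 ⊕ 1 = 9.
C1: T = 8, S = E(K, T) = 14; 1 ⊕ 14 = 15.

C1 = 15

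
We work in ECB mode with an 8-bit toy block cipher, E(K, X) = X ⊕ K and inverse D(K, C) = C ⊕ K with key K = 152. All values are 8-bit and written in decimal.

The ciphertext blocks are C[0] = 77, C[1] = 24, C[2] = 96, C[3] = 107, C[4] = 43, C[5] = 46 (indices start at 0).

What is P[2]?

P[2] = 248

ECB decryption: P_i = D(K, C_i).
P[2]: D(K, 96) = 248.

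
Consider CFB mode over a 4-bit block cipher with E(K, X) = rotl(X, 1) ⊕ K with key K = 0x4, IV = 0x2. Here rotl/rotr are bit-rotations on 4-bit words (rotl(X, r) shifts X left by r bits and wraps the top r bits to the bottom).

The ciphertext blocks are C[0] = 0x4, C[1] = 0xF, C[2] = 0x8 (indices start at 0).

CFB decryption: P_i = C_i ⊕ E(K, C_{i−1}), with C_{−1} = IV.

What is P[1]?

P[1]: E(K, 0x4) = 0xC; 0xF ⊕ 0xC = 0x3.

P[1] = 0x3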